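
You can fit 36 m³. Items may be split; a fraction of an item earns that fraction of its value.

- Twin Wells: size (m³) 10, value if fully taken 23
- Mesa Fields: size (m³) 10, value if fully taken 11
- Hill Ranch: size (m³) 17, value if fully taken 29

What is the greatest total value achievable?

61.9

Best value per unit of size first: Twin Wells 23/10≈2.3, Hill Ranch 29/17≈1.71, Mesa Fields 11/10≈1.1.
Twin Wells: take in full, 10 m³ for value 23 → 26 left.
Take all of Hill Ranch (17 m³, value 29) → 9 m³ left.
9 m³ left: a 9/10 share of Mesa Fields gives 11×9/10 = 9.9.
Total value = 61.9.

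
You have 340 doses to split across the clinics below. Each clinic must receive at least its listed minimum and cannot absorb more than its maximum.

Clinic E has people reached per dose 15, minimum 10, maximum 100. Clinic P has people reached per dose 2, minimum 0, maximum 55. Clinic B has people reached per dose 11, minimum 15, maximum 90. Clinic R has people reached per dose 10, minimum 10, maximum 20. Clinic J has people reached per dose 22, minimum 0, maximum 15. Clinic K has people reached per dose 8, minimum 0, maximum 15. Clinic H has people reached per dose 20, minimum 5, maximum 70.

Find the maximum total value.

Meeting every minimum uses 10+0+15+10+0+0+5 = 40 doses, leaving 300.
Highest people reached per dose first: Clinic J 22 > Clinic H 20 > Clinic E 15 > Clinic B 11 > Clinic R 10 > Clinic K 8 > Clinic P 2.
Give Clinic J 15 more to hit its cap of 15 — 285 left.
Clinic H takes 65 more to reach its cap of 70 — 220 left.
Clinic E takes 90 more to reach its cap of 100 — 130 left.
Clinic B: +75 to 90 (cap) — 55 left.
Clinic R takes 10 more to reach its cap of 20 — 45 left.
Clinic K: +15 to 15 (cap) — 30 left.
Clinic P: +30 (room for 55) → 30. Pool exhausted.
Total = 15×100 + 2×30 + 11×90 + 10×20 + 22×15 + 8×15 + 20×70 = 4600.

4600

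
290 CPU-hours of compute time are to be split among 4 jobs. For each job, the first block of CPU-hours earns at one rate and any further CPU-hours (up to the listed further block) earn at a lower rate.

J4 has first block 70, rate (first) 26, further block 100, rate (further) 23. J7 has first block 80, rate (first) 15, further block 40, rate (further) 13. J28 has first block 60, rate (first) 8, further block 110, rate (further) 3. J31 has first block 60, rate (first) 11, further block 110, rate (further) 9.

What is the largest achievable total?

5840

Order all 8 blocks by rate: J4/tier1 26 > J4/tier2 23 > J7/tier1 15 > J7/tier2 13 > J31/tier1 11 > J31/tier2 9 > J28/tier1 8 > J28/tier2 3.
J4 tier1 at 26: fill all 70 ; 220 left.
J4/tier2 (23): +100 ; 120 left.
J7/tier1 (15): +80 ; 40 left.
J7 tier2 at 13: fill all 40 ; 0 left.
Total = 26×70 + 23×100 + 15×80 + 13×40 = 5840.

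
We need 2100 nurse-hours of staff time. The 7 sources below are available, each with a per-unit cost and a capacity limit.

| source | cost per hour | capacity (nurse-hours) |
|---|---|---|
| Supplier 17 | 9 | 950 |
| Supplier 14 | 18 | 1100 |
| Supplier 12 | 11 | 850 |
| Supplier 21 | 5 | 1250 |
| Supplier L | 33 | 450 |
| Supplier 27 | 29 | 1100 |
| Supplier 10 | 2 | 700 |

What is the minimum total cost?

9000

Cheapest first:
Supplier 10 (2): use full 700 → 1400 nurse-hours to go.
Supplier 21 at 5: take all 1250 nurse-hours → 150 still needed.
Take 150 from Supplier 17 at 9 to finish.
Supplier 12, Supplier 14, Supplier 27, Supplier L: unused.
Cost = 700×2 + 1250×5 + 150×9 = 9000.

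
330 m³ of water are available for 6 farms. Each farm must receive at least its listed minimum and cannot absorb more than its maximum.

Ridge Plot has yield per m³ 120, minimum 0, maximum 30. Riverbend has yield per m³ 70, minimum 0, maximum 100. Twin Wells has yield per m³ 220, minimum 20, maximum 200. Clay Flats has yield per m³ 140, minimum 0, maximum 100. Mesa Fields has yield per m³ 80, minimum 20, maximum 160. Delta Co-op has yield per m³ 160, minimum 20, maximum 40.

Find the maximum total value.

Meeting every minimum uses 0+0+20+0+20+20 = 60 m³, leaving 270.
Rank by yield per m³: Twin Wells 220 > Delta Co-op 160 > Clay Flats 140 > Ridge Plot 120 > Mesa Fields 80 > Riverbend 70.
Give Twin Wells 180 more to hit its cap of 200 → 90 left.
Give Delta Co-op 20 more to hit its cap of 40 → 70 left.
Clay Flats has room for 100 more but only 70 remain, so it gets 70.
Total = 220×200 + 140×70 + 80×20 + 160×40 = 61800.

61800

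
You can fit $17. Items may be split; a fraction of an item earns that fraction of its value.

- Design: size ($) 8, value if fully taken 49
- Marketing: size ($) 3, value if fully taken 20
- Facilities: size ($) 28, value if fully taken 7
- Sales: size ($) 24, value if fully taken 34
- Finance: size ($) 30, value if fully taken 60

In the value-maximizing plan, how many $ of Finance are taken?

Sort by value density: Marketing 20/3≈6.67, Design 49/8≈6.12, Finance 60/30≈2, Sales 34/24≈1.42, Facilities 7/28≈0.25.
All 3 $ of Marketing fit (value 20) — 14 remain.
All 8 $ of Design fit (value 49) — 6 remain.
6 $ left: a 6/30 share of Finance gives 60×6/30 = 12.

6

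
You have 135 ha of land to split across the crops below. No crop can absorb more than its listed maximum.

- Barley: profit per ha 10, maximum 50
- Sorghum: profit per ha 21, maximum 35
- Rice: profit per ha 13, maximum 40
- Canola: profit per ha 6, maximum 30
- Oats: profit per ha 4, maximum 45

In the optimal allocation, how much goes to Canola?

10

Highest profit per ha first: Sorghum 21 > Rice 13 > Barley 10 > Canola 6 > Oats 4.
Sorghum takes 35 to reach its cap of 35 — 100 left.
Rice takes 40 to reach its cap of 40 — 60 left.
Give Barley 50 to hit its cap of 50 — 10 left.
Canola: +10 (room for 30) → 10. Pool exhausted.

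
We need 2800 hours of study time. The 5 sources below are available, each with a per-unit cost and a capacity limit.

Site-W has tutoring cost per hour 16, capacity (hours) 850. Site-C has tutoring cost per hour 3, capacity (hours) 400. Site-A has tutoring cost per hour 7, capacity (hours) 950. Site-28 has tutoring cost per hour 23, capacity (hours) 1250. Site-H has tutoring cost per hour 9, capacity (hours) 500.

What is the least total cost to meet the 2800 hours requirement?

28250

Fill from the cheapest source first.
Take 400 from Site-C at 3 ; need 2400 more.
Take 950 from Site-A at 7 ; need 1450 more.
Take 500 from Site-H at 9 ; need 950 more.
Site-W at 16: take all 850 hours ; 100 still needed.
Site-28 at 23: take 100 of its 1250 ; requirement met.
Cost = 400×3 + 950×7 + 500×9 + 850×16 + 100×23 = 28250.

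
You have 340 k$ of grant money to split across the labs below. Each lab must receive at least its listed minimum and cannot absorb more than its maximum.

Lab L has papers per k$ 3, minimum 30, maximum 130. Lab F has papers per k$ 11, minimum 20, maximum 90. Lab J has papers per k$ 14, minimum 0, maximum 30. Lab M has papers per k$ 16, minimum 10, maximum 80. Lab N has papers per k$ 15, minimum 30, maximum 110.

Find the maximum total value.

Meeting every minimum uses 30+20+0+10+30 = 90 k$, leaving 250.
Order the labs by papers per k$: Lab M 16 > Lab N 15 > Lab J 14 > Lab F 11 > Lab L 3.
Give Lab M 70 more to hit its cap of 80 → 180 left.
Lab N: +80 to 110 (cap) → 100 left.
Lab J: +30 to 30 (cap) → 70 left.
Give Lab F 70 more to hit its cap of 90 → 0 left.
Total = 3×30 + 11×90 + 14×30 + 16×80 + 15×110 = 4430.

4430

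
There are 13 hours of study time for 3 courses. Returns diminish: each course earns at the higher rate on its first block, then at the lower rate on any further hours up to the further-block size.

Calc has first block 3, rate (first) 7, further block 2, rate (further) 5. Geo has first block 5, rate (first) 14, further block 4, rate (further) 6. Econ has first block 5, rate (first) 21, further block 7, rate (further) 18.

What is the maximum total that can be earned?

Treat each block as its own option and order by rate: Econ/first 21 > Econ/second 18 > Geo/first 14 > Calc/first 7 > Geo/second 6 > Calc/second 5.
Fill Econ first block (5 at 21) ; 8 left.
Fill Econ second block (7 at 18) ; 1 left.
Geo/first: +1 of 5 at 14; pool empty.
Total = 21×5 + 18×7 + 14×1 = 245.

245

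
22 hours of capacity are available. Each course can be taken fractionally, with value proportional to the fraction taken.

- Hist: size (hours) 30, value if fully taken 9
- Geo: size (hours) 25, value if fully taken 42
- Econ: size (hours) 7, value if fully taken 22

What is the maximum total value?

47.2

Rank by value-to-size ratio: Econ 22/7≈3.14, Geo 42/25≈1.68, Hist 9/30≈0.3.
Econ: take in full, 7 hours for value 22 → 15 left.
Only 15 hours remain; take 15/25 of Geo for value 42×15/25 = 25.2.
Total value = 47.2.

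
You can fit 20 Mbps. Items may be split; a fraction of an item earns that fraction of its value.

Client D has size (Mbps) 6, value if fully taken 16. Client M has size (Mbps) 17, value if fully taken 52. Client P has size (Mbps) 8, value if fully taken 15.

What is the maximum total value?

Sort by value density: Client M 52/17≈3.06, Client D 16/6≈2.67, Client P 15/8≈1.88.
Client M: take in full, 17 Mbps for value 52 ; 3 left.
Fill the last 3 Mbps with part of Client D: 3/6 of it earns 8.
Total value = 60.

60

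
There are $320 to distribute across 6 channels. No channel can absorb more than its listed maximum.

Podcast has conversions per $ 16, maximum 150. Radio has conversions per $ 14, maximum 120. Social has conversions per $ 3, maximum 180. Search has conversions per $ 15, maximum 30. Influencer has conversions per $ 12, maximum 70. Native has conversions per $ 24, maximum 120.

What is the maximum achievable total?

6010

Highest conversions per $ first: Native 24 > Podcast 16 > Search 15 > Radio 14 > Influencer 12 > Social 3.
Native: +120 to 120 (cap) — 200 left.
Give Podcast 150 to hit its cap of 150 — 50 left.
Search: +30 to 30 (cap) — 20 left.
Radio has room for 120 but only 20 remain, so it gets 20.
Total = 16×150 + 14×20 + 15×30 + 24×120 = 6010.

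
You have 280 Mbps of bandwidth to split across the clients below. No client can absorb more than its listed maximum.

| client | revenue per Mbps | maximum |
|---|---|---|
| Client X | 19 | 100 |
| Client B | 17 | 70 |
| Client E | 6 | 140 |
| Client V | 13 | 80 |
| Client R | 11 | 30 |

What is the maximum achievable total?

4460

Rank by revenue per Mbps: Client X 19 > Client B 17 > Client V 13 > Client R 11 > Client E 6.
Client X: +100 to 100 (cap) — 180 left.
Client B: +70 to 70 (cap) — 110 left.
Give Client V 80 to hit its cap of 80 — 30 left.
Client R takes 30 to reach its cap of 30 — 0 left.
Total = 19×100 + 17×70 + 13×80 + 11×30 = 4460.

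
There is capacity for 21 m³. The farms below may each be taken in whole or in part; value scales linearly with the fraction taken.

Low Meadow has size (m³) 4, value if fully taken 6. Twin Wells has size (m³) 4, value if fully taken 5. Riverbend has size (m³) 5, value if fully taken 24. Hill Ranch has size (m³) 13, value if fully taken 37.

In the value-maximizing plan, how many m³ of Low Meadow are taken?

3

Best value per unit of size first: Riverbend 24/5≈4.8, Hill Ranch 37/13≈2.85, Low Meadow 6/4≈1.5, Twin Wells 5/4≈1.25.
All 5 m³ of Riverbend fit (value 24) ; 16 remain.
Take all of Hill Ranch (13 m³, value 37) ; 3 m³ left.
3 m³ left: a 3/4 share of Low Meadow gives 6×3/4 = 4.5.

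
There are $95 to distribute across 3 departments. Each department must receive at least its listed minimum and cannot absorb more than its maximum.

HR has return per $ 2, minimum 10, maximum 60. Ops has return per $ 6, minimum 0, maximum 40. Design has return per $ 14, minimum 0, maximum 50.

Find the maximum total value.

930

Meeting every minimum uses 10+0+0 = 10 $, leaving 85.
Rank by return per $: Design 14 > Ops 6 > HR 2.
Design takes 50 more to reach its cap of 50 — 35 left.
Ops has room for 40 more but only 35 remain, so it gets 35.
Total = 2×10 + 6×35 + 14×50 = 930.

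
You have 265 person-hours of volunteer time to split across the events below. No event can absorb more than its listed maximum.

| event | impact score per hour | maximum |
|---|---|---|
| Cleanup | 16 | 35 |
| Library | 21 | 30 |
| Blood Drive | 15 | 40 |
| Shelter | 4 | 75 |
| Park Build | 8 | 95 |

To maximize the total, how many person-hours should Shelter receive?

65

Highest impact score per hour first: Library 21 > Cleanup 16 > Blood Drive 15 > Park Build 8 > Shelter 4.
Give Library 30 to hit its cap of 30 → 235 left.
Cleanup: +35 to 35 (cap) → 200 left.
Blood Drive: +40 to 40 (cap) → 160 left.
Give Park Build 95 to hit its cap of 95 → 65 left.
Shelter: +65 (room for 75) → 65. Pool exhausted.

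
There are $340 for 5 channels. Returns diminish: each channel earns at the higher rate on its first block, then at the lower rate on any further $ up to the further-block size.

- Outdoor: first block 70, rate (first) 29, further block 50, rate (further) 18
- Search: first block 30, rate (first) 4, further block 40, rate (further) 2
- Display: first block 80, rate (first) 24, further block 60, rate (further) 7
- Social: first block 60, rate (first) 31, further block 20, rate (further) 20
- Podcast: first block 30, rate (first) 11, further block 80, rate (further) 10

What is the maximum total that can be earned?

Treat each block as its own option and order by rate: Social/first 31 > Outdoor/first 29 > Display/first 24 > Social/second 20 > Outdoor/second 18 > Podcast/first 11 > Podcast/second 10 > Display/second 7 > Search/first 4 > Search/second 2.
Social/first (31): +60 — 280 left.
Outdoor/first (29): +70 — 210 left.
Fill Display first block (80 at 24) — 130 left.
Fill Social second block (20 at 20) — 110 left.
Outdoor/second (18): +50 — 60 left.
Fill Podcast first block (30 at 11) — 30 left.
Podcast/second: +30 of 80 at 10; pool empty.
Total = 31×60 + 29×70 + 24×80 + 20×20 + 18×50 + 11×30 + 10×30 = 7740.

7740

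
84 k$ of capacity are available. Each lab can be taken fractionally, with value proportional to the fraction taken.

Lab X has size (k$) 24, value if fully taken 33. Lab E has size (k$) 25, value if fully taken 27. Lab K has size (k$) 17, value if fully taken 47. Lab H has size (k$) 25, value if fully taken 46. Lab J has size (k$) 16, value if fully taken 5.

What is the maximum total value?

Sort by value density: Lab K 47/17≈2.76, Lab H 46/25≈1.84, Lab X 33/24≈1.38, Lab E 27/25≈1.08, Lab J 5/16≈0.312.
Take all of Lab K (17 k$, value 47) ; 67 k$ left.
Lab H: take in full, 25 k$ for value 46 ; 42 left.
Lab X: take in full, 24 k$ for value 33 ; 18 left.
Only 18 k$ remain; take 18/25 of Lab E for value 27×18/25 = 19.44.
Total value = 145.44.

145.44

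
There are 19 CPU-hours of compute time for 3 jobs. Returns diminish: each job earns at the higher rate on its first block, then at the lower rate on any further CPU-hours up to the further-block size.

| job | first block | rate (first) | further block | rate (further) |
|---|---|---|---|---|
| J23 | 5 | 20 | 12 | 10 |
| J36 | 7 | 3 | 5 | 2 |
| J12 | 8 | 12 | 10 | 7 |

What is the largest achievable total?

256

Treat each block as its own option and order by rate: J23/T1 20 > J12/T1 12 > J23/T2 10 > J12/T2 7 > J36/T1 3 > J36/T2 2.
J23 T1 at 20: fill all 5 ; 14 left.
Fill J12 T1 block (8 at 12) ; 6 left.
J23 T2 at 10: only 6 left, fill 6.
Total = 20×5 + 12×8 + 10×6 = 256.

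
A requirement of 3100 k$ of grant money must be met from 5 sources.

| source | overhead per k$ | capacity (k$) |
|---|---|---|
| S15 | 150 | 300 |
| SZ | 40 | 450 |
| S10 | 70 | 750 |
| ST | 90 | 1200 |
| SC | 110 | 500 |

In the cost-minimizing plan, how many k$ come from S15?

200

Cheapest first:
Take 450 from SZ at 40 ; need 2650 more.
S10 (70): use full 750 ; 1900 k$ to go.
ST (90): use full 1200 ; 700 k$ to go.
Take 500 from SC at 110 ; need 200 more.
S15 (150): take the remaining 200 ; done.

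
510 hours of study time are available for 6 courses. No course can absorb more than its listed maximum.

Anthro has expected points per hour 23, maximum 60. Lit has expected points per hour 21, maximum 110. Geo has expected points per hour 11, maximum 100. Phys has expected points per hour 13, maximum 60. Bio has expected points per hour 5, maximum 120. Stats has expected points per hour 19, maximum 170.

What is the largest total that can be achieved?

8850

Highest expected points per hour first: Anthro 23 > Lit 21 > Stats 19 > Phys 13 > Geo 11 > Bio 5.
Anthro takes 60 to reach its cap of 60 → 450 left.
Give Lit 110 to hit its cap of 110 → 340 left.
Stats takes 170 to reach its cap of 170 → 170 left.
Phys: +60 to 60 (cap) → 110 left.
Give Geo 100 to hit its cap of 100 → 10 left.
Bio: +10 (room for 120) → 10. Pool exhausted.
Total = 23×60 + 21×110 + 11×100 + 13×60 + 5×10 + 19×170 = 8850.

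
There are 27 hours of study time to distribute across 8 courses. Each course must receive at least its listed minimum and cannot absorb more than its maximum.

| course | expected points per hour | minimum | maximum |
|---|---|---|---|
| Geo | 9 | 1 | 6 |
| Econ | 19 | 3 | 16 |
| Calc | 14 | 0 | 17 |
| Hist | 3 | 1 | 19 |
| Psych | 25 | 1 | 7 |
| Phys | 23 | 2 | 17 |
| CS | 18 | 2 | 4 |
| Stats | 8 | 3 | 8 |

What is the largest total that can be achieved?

Meeting every minimum uses 1+3+0+1+1+2+2+3 = 13 hours, leaving 14.
Order the courses by expected points per hour: Psych 25 > Phys 23 > Econ 19 > CS 18 > Calc 14 > Geo 9 > Stats 8 > Hist 3.
Psych: +6 to 7 (cap) — 8 left.
Phys has room for 15 more but only 8 remain, so it gets 10.
Total = 9×1 + 19×3 + 3×1 + 25×7 + 23×10 + 18×2 + 8×3 = 534.

534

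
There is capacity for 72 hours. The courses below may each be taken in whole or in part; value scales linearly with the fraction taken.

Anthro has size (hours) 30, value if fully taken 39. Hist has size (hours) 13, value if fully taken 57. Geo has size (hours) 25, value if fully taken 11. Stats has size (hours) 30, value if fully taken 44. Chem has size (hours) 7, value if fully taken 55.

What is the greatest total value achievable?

184.6

Rank by value-to-size ratio: Chem 55/7≈7.86, Hist 57/13≈4.38, Stats 44/30≈1.47, Anthro 39/30≈1.3, Geo 11/25≈0.44.
Take all of Chem (7 hours, value 55) → 65 hours left.
Take all of Hist (13 hours, value 57) → 52 hours left.
All 30 hours of Stats fit (value 44) → 22 remain.
Fill the last 22 hours with part of Anthro: 22/30 of it earns 28.6.
Total value = 184.6.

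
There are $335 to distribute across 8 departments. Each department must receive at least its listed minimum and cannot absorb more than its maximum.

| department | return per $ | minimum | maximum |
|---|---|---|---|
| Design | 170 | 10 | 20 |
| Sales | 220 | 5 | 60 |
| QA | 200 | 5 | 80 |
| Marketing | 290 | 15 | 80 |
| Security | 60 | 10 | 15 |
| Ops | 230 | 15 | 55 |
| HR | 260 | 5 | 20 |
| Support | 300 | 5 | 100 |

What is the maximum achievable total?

86450

Meeting every minimum uses 10+5+5+15+10+15+5+5 = 70 $, leaving 265.
Order the departments by return per $: Support 300 > Marketing 290 > HR 260 > Ops 230 > Sales 220 > QA 200 > Design 170 > Security 60.
Support takes 95 more to reach its cap of 100 → 170 left.
Marketing: +65 to 80 (cap) → 105 left.
HR takes 15 more to reach its cap of 20 → 90 left.
Give Ops 40 more to hit its cap of 55 → 50 left.
Sales: +50 (room for 55) → 55. Pool exhausted.
Total = 170×10 + 220×55 + 200×5 + 290×80 + 60×10 + 230×55 + 260×20 + 300×100 = 86450.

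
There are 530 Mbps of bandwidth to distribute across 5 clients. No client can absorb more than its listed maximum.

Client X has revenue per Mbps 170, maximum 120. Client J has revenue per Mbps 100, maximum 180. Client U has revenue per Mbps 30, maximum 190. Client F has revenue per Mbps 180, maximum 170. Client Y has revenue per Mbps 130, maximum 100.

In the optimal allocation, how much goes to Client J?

140

Highest revenue per Mbps first: Client F 180 > Client X 170 > Client Y 130 > Client J 100 > Client U 30.
Client F takes 170 to reach its cap of 170 — 360 left.
Client X takes 120 to reach its cap of 120 — 240 left.
Client Y takes 100 to reach its cap of 100 — 140 left.
Client J: +140 (room for 180) → 140. Pool exhausted.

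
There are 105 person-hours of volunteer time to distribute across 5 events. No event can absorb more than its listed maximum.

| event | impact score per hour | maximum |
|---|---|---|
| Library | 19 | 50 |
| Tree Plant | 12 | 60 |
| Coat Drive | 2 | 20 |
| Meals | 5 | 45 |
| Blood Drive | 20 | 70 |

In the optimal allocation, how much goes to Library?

Order the events by impact score per hour: Blood Drive 20 > Library 19 > Tree Plant 12 > Meals 5 > Coat Drive 2.
Blood Drive takes 70 to reach its cap of 70 ; 35 left.
Library has room for 50 but only 35 remain, so it gets 35.

35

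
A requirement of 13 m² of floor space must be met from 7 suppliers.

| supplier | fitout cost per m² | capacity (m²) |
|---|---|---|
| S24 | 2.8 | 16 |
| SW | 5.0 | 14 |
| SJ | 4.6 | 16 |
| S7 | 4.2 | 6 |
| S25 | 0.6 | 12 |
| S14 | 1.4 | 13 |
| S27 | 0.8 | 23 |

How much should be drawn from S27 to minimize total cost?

1

Fill from the cheapest supplier first.
S25 at 0.6: take all 12 m² ; 1 still needed.
S27 (0.8): take the remaining 1 ; done.
S14, S24, S7, SJ, SW: unused.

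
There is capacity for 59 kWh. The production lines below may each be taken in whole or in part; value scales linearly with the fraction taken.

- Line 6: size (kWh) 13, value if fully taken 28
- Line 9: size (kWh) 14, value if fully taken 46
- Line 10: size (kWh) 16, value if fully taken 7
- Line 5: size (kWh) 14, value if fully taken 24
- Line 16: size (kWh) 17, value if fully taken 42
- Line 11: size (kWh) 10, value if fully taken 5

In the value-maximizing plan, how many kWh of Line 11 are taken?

1

Sort by value density: Line 9 46/14≈3.29, Line 16 42/17≈2.47, Line 6 28/13≈2.15, Line 5 24/14≈1.71, Line 11 5/10≈0.5, Line 10 7/16≈0.438.
Take all of Line 9 (14 kWh, value 46) — 45 kWh left.
Take all of Line 16 (17 kWh, value 42) — 28 kWh left.
Take all of Line 6 (13 kWh, value 28) — 15 kWh left.
All 14 kWh of Line 5 fit (value 24) — 1 remain.
Only 1 kWh remain; take 1/10 of Line 11 for value 5×1/10 = 0.5.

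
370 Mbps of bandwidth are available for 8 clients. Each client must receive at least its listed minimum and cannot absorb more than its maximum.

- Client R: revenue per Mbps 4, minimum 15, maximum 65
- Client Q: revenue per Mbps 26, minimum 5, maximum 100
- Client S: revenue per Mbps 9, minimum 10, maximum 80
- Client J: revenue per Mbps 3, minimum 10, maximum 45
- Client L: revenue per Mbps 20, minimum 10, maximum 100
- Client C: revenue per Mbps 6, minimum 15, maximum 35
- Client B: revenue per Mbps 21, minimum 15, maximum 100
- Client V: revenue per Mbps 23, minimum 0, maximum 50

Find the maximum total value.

7520

Meeting every minimum uses 15+5+10+10+10+15+15+0 = 80 Mbps, leaving 290.
Highest revenue per Mbps first: Client Q 26 > Client V 23 > Client B 21 > Client L 20 > Client S 9 > Client C 6 > Client R 4 > Client J 3.
Client Q: +95 to 100 (cap) — 195 left.
Client V: +50 to 50 (cap) — 145 left.
Client B: +85 to 100 (cap) — 60 left.
Client L: +60 (room for 90) → 70. Pool exhausted.
Total = 4×15 + 26×100 + 9×10 + 3×10 + 20×70 + 6×15 + 21×100 + 23×50 = 7520.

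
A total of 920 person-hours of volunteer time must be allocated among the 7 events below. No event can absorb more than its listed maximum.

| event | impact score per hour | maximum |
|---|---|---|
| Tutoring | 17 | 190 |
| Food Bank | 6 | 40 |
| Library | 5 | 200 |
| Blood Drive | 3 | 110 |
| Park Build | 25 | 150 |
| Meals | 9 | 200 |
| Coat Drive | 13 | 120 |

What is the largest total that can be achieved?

11640

Order the events by impact score per hour: Park Build 25 > Tutoring 17 > Coat Drive 13 > Meals 9 > Food Bank 6 > Library 5 > Blood Drive 3.
Give Park Build 150 to hit its cap of 150 → 770 left.
Tutoring: +190 to 190 (cap) → 580 left.
Give Coat Drive 120 to hit its cap of 120 → 460 left.
Meals: +200 to 200 (cap) → 260 left.
Food Bank: +40 to 40 (cap) → 220 left.
Give Library 200 to hit its cap of 200 → 20 left.
Blood Drive: +20 (room for 110) → 20. Pool exhausted.
Total = 17×190 + 6×40 + 5×200 + 3×20 + 25×150 + 9×200 + 13×120 = 11640.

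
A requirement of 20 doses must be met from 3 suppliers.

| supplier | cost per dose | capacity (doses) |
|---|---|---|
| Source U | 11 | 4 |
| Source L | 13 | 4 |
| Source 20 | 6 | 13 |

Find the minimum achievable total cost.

Fill from the cheapest supplier first.
Source 20 at 6: take all 13 doses ; 7 still needed.
Source U at 11: take all 4 doses ; 3 still needed.
Source L (13): take the remaining 3 ; done.
Cost = 13×6 + 4×11 + 3×13 = 161.

161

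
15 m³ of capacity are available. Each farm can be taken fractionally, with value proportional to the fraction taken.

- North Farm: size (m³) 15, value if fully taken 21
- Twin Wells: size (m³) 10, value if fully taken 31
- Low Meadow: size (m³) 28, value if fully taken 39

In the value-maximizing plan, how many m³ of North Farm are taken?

5

Best value per unit of size first: Twin Wells 31/10≈3.1, North Farm 21/15≈1.4, Low Meadow 39/28≈1.39.
Twin Wells: take in full, 10 m³ for value 31 → 5 left.
5 m³ left: a 5/15 share of North Farm gives 21×5/15 = 7.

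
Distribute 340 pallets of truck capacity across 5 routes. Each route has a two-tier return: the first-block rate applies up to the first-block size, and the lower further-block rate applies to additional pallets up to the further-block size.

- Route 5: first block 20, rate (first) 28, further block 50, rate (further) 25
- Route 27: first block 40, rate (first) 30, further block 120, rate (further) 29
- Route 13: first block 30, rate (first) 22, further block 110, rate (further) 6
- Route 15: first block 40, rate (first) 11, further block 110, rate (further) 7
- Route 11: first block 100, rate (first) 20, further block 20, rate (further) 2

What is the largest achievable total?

Rank every tier by rate: Route 27/first 30 > Route 27/second 29 > Route 5/first 28 > Route 5/second 25 > Route 13/first 22 > Route 11/first 20 > Route 15/first 11 > Route 15/second 7 > Route 13/second 6 > Route 11/second 2.
Route 27 first at 30: fill all 40 ; 300 left.
Route 27/second (29): +120 ; 180 left.
Fill Route 5 first block (20 at 28) ; 160 left.
Route 5 second at 25: fill all 50 ; 110 left.
Route 13/first (22): +30 ; 80 left.
Route 11 first at 20: only 80 left, fill 80.
Total = 30×40 + 29×120 + 28×20 + 25×50 + 22×30 + 20×80 = 8750.

8750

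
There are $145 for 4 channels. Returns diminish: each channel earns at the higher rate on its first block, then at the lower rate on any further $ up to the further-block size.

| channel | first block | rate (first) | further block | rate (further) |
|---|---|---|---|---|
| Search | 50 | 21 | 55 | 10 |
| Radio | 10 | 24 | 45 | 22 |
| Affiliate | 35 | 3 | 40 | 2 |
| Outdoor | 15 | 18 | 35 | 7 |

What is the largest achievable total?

Treat each block as its own option and order by rate: Radio/tier1 24 > Radio/tier2 22 > Search/tier1 21 > Outdoor/tier1 18 > Search/tier2 10 > Outdoor/tier2 7 > Affiliate/tier1 3 > Affiliate/tier2 2.
Radio/tier1 (24): +10 — 135 left.
Radio tier2 at 22: fill all 45 — 90 left.
Search/tier1 (21): +50 — 40 left.
Outdoor tier1 at 18: fill all 15 — 25 left.
25 remain; put them into Search tier2 at 10.
Total = 24×10 + 22×45 + 21×50 + 18×15 + 10×25 = 2800.

2800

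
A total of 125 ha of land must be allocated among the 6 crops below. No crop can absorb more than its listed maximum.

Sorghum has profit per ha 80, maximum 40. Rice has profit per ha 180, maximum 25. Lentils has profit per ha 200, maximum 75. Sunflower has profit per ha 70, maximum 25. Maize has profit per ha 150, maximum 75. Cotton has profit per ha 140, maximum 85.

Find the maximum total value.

23250

Order the crops by profit per ha: Lentils 200 > Rice 180 > Maize 150 > Cotton 140 > Sorghum 80 > Sunflower 70.
Give Lentils 75 to hit its cap of 75 — 50 left.
Give Rice 25 to hit its cap of 25 — 25 left.
Maize: +25 (room for 75) → 25. Pool exhausted.
Total = 180×25 + 200×75 + 150×25 = 23250.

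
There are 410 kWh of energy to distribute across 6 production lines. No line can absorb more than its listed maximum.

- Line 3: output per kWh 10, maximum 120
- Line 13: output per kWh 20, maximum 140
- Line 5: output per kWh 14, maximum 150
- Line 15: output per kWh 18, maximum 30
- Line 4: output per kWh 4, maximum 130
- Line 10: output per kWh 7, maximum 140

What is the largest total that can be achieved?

6340

Highest output per kWh first: Line 13 20 > Line 15 18 > Line 5 14 > Line 3 10 > Line 10 7 > Line 4 4.
Give Line 13 140 to hit its cap of 140 → 270 left.
Line 15: +30 to 30 (cap) → 240 left.
Line 5: +150 to 150 (cap) → 90 left.
Line 3 has room for 120 but only 90 remain, so it gets 90.
Total = 10×90 + 20×140 + 14×150 + 18×30 = 6340.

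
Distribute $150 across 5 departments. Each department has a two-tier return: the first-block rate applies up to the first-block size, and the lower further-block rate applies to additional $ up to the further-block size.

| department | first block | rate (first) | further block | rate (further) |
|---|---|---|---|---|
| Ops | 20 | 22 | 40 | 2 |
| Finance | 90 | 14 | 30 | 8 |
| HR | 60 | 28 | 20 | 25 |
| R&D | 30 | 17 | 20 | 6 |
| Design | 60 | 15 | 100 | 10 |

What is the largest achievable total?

3430

Order all 10 blocks by rate: HR/T1 28 > HR/T2 25 > Ops/T1 22 > R&D/T1 17 > Design/T1 15 > Finance/T1 14 > Design/T2 10 > Finance/T2 8 > R&D/T2 6 > Ops/T2 2.
HR T1 at 28: fill all 60 ; 90 left.
HR/T2 (25): +20 ; 70 left.
Ops T1 at 22: fill all 20 ; 50 left.
Fill R&D T1 block (30 at 17) ; 20 left.
Design T1 at 15: only 20 left, fill 20.
Total = 28×60 + 25×20 + 22×20 + 17×30 + 15×20 = 3430.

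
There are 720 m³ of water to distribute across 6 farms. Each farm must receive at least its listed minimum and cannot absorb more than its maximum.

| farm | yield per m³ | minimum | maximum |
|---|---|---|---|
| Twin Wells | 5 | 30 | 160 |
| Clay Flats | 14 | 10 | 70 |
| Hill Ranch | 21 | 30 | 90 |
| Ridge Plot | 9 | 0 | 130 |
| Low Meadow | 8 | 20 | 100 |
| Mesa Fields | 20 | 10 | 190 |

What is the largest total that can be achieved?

Meeting every minimum uses 30+10+30+0+20+10 = 100 m³, leaving 620.
Rank by yield per m³: Hill Ranch 21 > Mesa Fields 20 > Clay Flats 14 > Ridge Plot 9 > Low Meadow 8 > Twin Wells 5.
Hill Ranch: +60 to 90 (cap) → 560 left.
Give Mesa Fields 180 more to hit its cap of 190 → 380 left.
Clay Flats takes 60 more to reach its cap of 70 → 320 left.
Ridge Plot takes 130 more to reach its cap of 130 → 190 left.
Low Meadow: +80 to 100 (cap) → 110 left.
Twin Wells: +110 (room for 130) → 140. Pool exhausted.
Total = 5×140 + 14×70 + 21×90 + 9×130 + 8×100 + 20×190 = 9340.

9340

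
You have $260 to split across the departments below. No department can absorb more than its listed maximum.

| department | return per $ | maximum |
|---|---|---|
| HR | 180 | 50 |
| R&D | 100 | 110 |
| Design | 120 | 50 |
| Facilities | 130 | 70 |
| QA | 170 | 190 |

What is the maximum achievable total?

43900

Rank by return per $: HR 180 > QA 170 > Facilities 130 > Design 120 > R&D 100.
Give HR 50 to hit its cap of 50 — 210 left.
QA takes 190 to reach its cap of 190 — 20 left.
Facilities has room for 70 but only 20 remain, so it gets 20.
Total = 180×50 + 130×20 + 170×190 = 43900.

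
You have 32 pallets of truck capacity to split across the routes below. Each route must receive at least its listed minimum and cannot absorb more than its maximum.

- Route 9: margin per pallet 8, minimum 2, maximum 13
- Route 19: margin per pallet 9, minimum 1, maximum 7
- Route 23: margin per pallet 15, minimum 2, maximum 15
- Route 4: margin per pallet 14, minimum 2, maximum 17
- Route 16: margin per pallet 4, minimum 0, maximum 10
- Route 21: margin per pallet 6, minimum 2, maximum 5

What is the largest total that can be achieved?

Meeting every minimum uses 2+1+2+2+0+2 = 9 pallets, leaving 23.
Highest margin per pallet first: Route 23 15 > Route 4 14 > Route 19 9 > Route 9 8 > Route 21 6 > Route 16 4.
Give Route 23 13 more to hit its cap of 15 ; 10 left.
Route 4 has room for 15 more but only 10 remain, so it gets 12.
Total = 8×2 + 9×1 + 15×15 + 14×12 + 6×2 = 430.

430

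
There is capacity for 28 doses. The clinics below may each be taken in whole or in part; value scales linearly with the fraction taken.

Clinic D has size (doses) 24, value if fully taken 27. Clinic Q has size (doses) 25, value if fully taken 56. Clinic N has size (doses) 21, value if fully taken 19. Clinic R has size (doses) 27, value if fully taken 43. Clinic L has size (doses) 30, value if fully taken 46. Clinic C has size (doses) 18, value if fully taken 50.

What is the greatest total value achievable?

72.4

Best value per unit of size first: Clinic C 50/18≈2.78, Clinic Q 56/25≈2.24, Clinic R 43/27≈1.59, Clinic L 46/30≈1.53, Clinic D 27/24≈1.12, Clinic N 19/21≈0.905.
Clinic C: take in full, 18 doses for value 50 ; 10 left.
Fill the last 10 doses with part of Clinic Q: 10/25 of it earns 22.4.
Total value = 72.4.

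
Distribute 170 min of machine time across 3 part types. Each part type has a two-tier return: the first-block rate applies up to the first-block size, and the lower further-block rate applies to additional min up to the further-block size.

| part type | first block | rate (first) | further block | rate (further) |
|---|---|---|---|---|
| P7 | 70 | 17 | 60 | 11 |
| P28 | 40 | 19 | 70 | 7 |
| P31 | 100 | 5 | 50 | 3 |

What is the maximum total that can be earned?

2610

Treat each block as its own option and order by rate: P28/first 19 > P7/first 17 > P7/second 11 > P28/second 7 > P31/first 5 > P31/second 3.
P28/first (19): +40 — 130 left.
Fill P7 first block (70 at 17) — 60 left.
Fill P7 second block (60 at 11) — 0 left.
Total = 19×40 + 17×70 + 11×60 = 2610.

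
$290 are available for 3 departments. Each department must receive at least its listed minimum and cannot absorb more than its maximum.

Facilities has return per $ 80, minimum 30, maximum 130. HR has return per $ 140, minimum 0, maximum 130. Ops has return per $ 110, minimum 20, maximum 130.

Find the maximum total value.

Meeting every minimum uses 30+0+20 = 50 $, leaving 240.
Rank by return per $: HR 140 > Ops 110 > Facilities 80.
HR: +130 to 130 (cap) — 110 left.
Give Ops 110 more to hit its cap of 130 — 0 left.
Total = 80×30 + 140×130 + 110×130 = 34900.

34900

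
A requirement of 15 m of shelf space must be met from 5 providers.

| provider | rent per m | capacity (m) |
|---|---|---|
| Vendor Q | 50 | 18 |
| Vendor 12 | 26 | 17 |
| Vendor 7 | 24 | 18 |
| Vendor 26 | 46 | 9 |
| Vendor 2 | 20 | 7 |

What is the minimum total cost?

Use providers in increasing cost order.
Vendor 2 at 20: take all 7 m — 8 still needed.
Vendor 7 at 24: take 8 of its 18 — requirement met.
Vendor 12, Vendor 26, Vendor Q: unused.
Cost = 7×20 + 8×24 = 332.

332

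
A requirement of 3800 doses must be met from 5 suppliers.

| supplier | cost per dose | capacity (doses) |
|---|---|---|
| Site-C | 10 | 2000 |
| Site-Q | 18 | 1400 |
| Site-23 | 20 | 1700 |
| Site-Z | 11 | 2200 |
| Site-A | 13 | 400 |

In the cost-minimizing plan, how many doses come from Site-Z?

Use suppliers in increasing cost order.
Take 2000 from Site-C at 10 — need 1800 more.
Take 1800 from Site-Z at 11 to finish.
Site-A, Site-Q, Site-23: unused.

1800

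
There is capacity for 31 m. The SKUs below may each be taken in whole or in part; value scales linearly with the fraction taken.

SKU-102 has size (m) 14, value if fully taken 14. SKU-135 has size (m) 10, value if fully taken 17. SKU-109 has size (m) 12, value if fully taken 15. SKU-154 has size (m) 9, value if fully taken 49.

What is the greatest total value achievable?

81

Rank by value-to-size ratio: SKU-154 49/9≈5.44, SKU-135 17/10≈1.7, SKU-109 15/12≈1.25, SKU-102 14/14≈1.
Take all of SKU-154 (9 m, value 49) → 22 m left.
Take all of SKU-135 (10 m, value 17) → 12 m left.
SKU-109: take in full, 12 m for value 15 → 0 left.
Total value = 81.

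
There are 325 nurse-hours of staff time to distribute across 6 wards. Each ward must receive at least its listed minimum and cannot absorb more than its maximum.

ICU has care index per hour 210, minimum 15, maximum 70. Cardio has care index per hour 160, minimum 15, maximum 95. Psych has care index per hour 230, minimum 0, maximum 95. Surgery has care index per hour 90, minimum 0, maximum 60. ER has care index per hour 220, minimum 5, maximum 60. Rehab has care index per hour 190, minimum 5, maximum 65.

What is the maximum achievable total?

Meeting every minimum uses 15+15+0+0+5+5 = 40 nurse-hours, leaving 285.
Highest care index per hour first: Psych 230 > ER 220 > ICU 210 > Rehab 190 > Cardio 160 > Surgery 90.
Psych takes 95 more to reach its cap of 95 ; 190 left.
ER takes 55 more to reach its cap of 60 ; 135 left.
Give ICU 55 more to hit its cap of 70 ; 80 left.
Rehab: +60 to 65 (cap) ; 20 left.
Cardio has room for 80 more but only 20 remain, so it gets 35.
Total = 210×70 + 160×35 + 230×95 + 220×60 + 190×65 = 67700.

67700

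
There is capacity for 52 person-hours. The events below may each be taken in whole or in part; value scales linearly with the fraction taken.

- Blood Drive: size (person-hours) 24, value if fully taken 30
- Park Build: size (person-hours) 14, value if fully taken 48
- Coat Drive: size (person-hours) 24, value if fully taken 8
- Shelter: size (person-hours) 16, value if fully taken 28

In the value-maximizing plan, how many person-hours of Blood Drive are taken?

22

Rank by value-to-size ratio: Park Build 48/14≈3.43, Shelter 28/16≈1.75, Blood Drive 30/24≈1.25, Coat Drive 8/24≈0.333.
Park Build: take in full, 14 person-hours for value 48 → 38 left.
Take all of Shelter (16 person-hours, value 28) → 22 person-hours left.
22 person-hours left: a 22/24 share of Blood Drive gives 30×22/24 = 27.5.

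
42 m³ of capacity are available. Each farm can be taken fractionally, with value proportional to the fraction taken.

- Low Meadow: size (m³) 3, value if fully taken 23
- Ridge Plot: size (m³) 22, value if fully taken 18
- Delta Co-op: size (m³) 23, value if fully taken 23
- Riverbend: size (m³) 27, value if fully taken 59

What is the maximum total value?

94

Sort by value density: Low Meadow 23/3≈7.67, Riverbend 59/27≈2.19, Delta Co-op 23/23≈1, Ridge Plot 18/22≈0.818.
Low Meadow: take in full, 3 m³ for value 23 — 39 left.
Take all of Riverbend (27 m³, value 59) — 12 m³ left.
Fill the last 12 m³ with part of Delta Co-op: 12/23 of it earns 12.
Total value = 94.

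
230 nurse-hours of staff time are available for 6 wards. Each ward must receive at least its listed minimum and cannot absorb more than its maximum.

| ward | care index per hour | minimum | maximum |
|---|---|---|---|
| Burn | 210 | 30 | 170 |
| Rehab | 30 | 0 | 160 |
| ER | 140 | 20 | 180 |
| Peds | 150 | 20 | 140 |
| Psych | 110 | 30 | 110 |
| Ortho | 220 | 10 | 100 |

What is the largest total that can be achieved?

Meeting every minimum uses 30+0+20+20+30+10 = 110 nurse-hours, leaving 120.
Order the wards by care index per hour: Ortho 220 > Burn 210 > Peds 150 > ER 140 > Psych 110 > Rehab 30.
Ortho: +90 to 100 (cap) — 30 left.
Burn: +30 (room for 140) → 60. Pool exhausted.
Total = 210×60 + 140×20 + 150×20 + 110×30 + 220×100 = 43700.

43700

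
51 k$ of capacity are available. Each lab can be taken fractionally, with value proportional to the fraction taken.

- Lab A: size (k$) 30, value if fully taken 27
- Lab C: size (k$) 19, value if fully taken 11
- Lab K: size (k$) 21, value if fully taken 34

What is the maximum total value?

Sort by value density: Lab K 34/21≈1.62, Lab A 27/30≈0.9, Lab C 11/19≈0.579.
All 21 k$ of Lab K fit (value 34) ; 30 remain.
Lab A: take in full, 30 k$ for value 27 ; 0 left.
Total value = 61.

61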